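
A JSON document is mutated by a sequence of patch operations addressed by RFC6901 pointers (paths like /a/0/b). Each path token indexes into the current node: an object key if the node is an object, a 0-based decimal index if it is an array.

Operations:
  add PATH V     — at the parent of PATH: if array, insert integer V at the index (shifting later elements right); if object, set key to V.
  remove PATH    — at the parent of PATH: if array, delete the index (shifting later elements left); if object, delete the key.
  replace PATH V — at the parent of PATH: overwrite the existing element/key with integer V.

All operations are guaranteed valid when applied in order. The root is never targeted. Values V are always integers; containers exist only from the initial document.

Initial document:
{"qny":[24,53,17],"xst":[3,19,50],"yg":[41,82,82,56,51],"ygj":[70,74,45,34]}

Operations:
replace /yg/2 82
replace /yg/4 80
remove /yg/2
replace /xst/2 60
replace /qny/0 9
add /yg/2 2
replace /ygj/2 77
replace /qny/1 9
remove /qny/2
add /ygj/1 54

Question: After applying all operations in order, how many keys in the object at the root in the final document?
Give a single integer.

Answer: 4

Derivation:
After op 1 (replace /yg/2 82): {"qny":[24,53,17],"xst":[3,19,50],"yg":[41,82,82,56,51],"ygj":[70,74,45,34]}
After op 2 (replace /yg/4 80): {"qny":[24,53,17],"xst":[3,19,50],"yg":[41,82,82,56,80],"ygj":[70,74,45,34]}
After op 3 (remove /yg/2): {"qny":[24,53,17],"xst":[3,19,50],"yg":[41,82,56,80],"ygj":[70,74,45,34]}
After op 4 (replace /xst/2 60): {"qny":[24,53,17],"xst":[3,19,60],"yg":[41,82,56,80],"ygj":[70,74,45,34]}
After op 5 (replace /qny/0 9): {"qny":[9,53,17],"xst":[3,19,60],"yg":[41,82,56,80],"ygj":[70,74,45,34]}
After op 6 (add /yg/2 2): {"qny":[9,53,17],"xst":[3,19,60],"yg":[41,82,2,56,80],"ygj":[70,74,45,34]}
After op 7 (replace /ygj/2 77): {"qny":[9,53,17],"xst":[3,19,60],"yg":[41,82,2,56,80],"ygj":[70,74,77,34]}
After op 8 (replace /qny/1 9): {"qny":[9,9,17],"xst":[3,19,60],"yg":[41,82,2,56,80],"ygj":[70,74,77,34]}
After op 9 (remove /qny/2): {"qny":[9,9],"xst":[3,19,60],"yg":[41,82,2,56,80],"ygj":[70,74,77,34]}
After op 10 (add /ygj/1 54): {"qny":[9,9],"xst":[3,19,60],"yg":[41,82,2,56,80],"ygj":[70,54,74,77,34]}
Size at the root: 4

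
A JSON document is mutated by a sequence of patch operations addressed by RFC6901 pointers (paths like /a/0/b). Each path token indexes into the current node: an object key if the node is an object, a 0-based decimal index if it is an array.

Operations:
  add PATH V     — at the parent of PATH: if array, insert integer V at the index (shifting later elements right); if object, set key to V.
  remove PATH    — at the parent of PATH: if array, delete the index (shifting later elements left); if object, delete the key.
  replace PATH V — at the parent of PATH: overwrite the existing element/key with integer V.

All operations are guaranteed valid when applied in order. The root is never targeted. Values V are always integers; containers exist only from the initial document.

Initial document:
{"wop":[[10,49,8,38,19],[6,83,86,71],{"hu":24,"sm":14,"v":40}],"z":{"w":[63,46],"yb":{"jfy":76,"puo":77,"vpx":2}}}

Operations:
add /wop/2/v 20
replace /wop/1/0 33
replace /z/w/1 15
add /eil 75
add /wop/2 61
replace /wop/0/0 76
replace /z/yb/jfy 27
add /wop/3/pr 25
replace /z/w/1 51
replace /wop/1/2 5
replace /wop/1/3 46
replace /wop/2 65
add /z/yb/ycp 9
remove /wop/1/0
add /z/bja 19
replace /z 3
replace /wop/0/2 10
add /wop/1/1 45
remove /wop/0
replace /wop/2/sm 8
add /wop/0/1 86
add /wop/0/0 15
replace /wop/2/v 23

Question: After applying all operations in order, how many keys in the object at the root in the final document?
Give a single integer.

Answer: 3

Derivation:
After op 1 (add /wop/2/v 20): {"wop":[[10,49,8,38,19],[6,83,86,71],{"hu":24,"sm":14,"v":20}],"z":{"w":[63,46],"yb":{"jfy":76,"puo":77,"vpx":2}}}
After op 2 (replace /wop/1/0 33): {"wop":[[10,49,8,38,19],[33,83,86,71],{"hu":24,"sm":14,"v":20}],"z":{"w":[63,46],"yb":{"jfy":76,"puo":77,"vpx":2}}}
After op 3 (replace /z/w/1 15): {"wop":[[10,49,8,38,19],[33,83,86,71],{"hu":24,"sm":14,"v":20}],"z":{"w":[63,15],"yb":{"jfy":76,"puo":77,"vpx":2}}}
After op 4 (add /eil 75): {"eil":75,"wop":[[10,49,8,38,19],[33,83,86,71],{"hu":24,"sm":14,"v":20}],"z":{"w":[63,15],"yb":{"jfy":76,"puo":77,"vpx":2}}}
After op 5 (add /wop/2 61): {"eil":75,"wop":[[10,49,8,38,19],[33,83,86,71],61,{"hu":24,"sm":14,"v":20}],"z":{"w":[63,15],"yb":{"jfy":76,"puo":77,"vpx":2}}}
After op 6 (replace /wop/0/0 76): {"eil":75,"wop":[[76,49,8,38,19],[33,83,86,71],61,{"hu":24,"sm":14,"v":20}],"z":{"w":[63,15],"yb":{"jfy":76,"puo":77,"vpx":2}}}
After op 7 (replace /z/yb/jfy 27): {"eil":75,"wop":[[76,49,8,38,19],[33,83,86,71],61,{"hu":24,"sm":14,"v":20}],"z":{"w":[63,15],"yb":{"jfy":27,"puo":77,"vpx":2}}}
After op 8 (add /wop/3/pr 25): {"eil":75,"wop":[[76,49,8,38,19],[33,83,86,71],61,{"hu":24,"pr":25,"sm":14,"v":20}],"z":{"w":[63,15],"yb":{"jfy":27,"puo":77,"vpx":2}}}
After op 9 (replace /z/w/1 51): {"eil":75,"wop":[[76,49,8,38,19],[33,83,86,71],61,{"hu":24,"pr":25,"sm":14,"v":20}],"z":{"w":[63,51],"yb":{"jfy":27,"puo":77,"vpx":2}}}
After op 10 (replace /wop/1/2 5): {"eil":75,"wop":[[76,49,8,38,19],[33,83,5,71],61,{"hu":24,"pr":25,"sm":14,"v":20}],"z":{"w":[63,51],"yb":{"jfy":27,"puo":77,"vpx":2}}}
After op 11 (replace /wop/1/3 46): {"eil":75,"wop":[[76,49,8,38,19],[33,83,5,46],61,{"hu":24,"pr":25,"sm":14,"v":20}],"z":{"w":[63,51],"yb":{"jfy":27,"puo":77,"vpx":2}}}
After op 12 (replace /wop/2 65): {"eil":75,"wop":[[76,49,8,38,19],[33,83,5,46],65,{"hu":24,"pr":25,"sm":14,"v":20}],"z":{"w":[63,51],"yb":{"jfy":27,"puo":77,"vpx":2}}}
After op 13 (add /z/yb/ycp 9): {"eil":75,"wop":[[76,49,8,38,19],[33,83,5,46],65,{"hu":24,"pr":25,"sm":14,"v":20}],"z":{"w":[63,51],"yb":{"jfy":27,"puo":77,"vpx":2,"ycp":9}}}
After op 14 (remove /wop/1/0): {"eil":75,"wop":[[76,49,8,38,19],[83,5,46],65,{"hu":24,"pr":25,"sm":14,"v":20}],"z":{"w":[63,51],"yb":{"jfy":27,"puo":77,"vpx":2,"ycp":9}}}
After op 15 (add /z/bja 19): {"eil":75,"wop":[[76,49,8,38,19],[83,5,46],65,{"hu":24,"pr":25,"sm":14,"v":20}],"z":{"bja":19,"w":[63,51],"yb":{"jfy":27,"puo":77,"vpx":2,"ycp":9}}}
After op 16 (replace /z 3): {"eil":75,"wop":[[76,49,8,38,19],[83,5,46],65,{"hu":24,"pr":25,"sm":14,"v":20}],"z":3}
After op 17 (replace /wop/0/2 10): {"eil":75,"wop":[[76,49,10,38,19],[83,5,46],65,{"hu":24,"pr":25,"sm":14,"v":20}],"z":3}
After op 18 (add /wop/1/1 45): {"eil":75,"wop":[[76,49,10,38,19],[83,45,5,46],65,{"hu":24,"pr":25,"sm":14,"v":20}],"z":3}
After op 19 (remove /wop/0): {"eil":75,"wop":[[83,45,5,46],65,{"hu":24,"pr":25,"sm":14,"v":20}],"z":3}
After op 20 (replace /wop/2/sm 8): {"eil":75,"wop":[[83,45,5,46],65,{"hu":24,"pr":25,"sm":8,"v":20}],"z":3}
After op 21 (add /wop/0/1 86): {"eil":75,"wop":[[83,86,45,5,46],65,{"hu":24,"pr":25,"sm":8,"v":20}],"z":3}
After op 22 (add /wop/0/0 15): {"eil":75,"wop":[[15,83,86,45,5,46],65,{"hu":24,"pr":25,"sm":8,"v":20}],"z":3}
After op 23 (replace /wop/2/v 23): {"eil":75,"wop":[[15,83,86,45,5,46],65,{"hu":24,"pr":25,"sm":8,"v":23}],"z":3}
Size at the root: 3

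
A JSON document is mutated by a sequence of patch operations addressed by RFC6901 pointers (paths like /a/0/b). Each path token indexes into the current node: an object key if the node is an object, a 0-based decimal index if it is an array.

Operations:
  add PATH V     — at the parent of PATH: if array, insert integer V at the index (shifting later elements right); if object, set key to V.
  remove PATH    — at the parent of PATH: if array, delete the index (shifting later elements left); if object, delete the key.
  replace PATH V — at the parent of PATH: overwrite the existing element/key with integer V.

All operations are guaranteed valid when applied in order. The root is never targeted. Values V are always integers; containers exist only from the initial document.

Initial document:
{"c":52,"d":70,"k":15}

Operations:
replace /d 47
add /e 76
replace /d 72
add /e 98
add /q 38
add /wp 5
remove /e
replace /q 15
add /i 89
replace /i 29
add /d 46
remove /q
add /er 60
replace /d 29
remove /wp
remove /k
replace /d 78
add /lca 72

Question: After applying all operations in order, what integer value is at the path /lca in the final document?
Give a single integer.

After op 1 (replace /d 47): {"c":52,"d":47,"k":15}
After op 2 (add /e 76): {"c":52,"d":47,"e":76,"k":15}
After op 3 (replace /d 72): {"c":52,"d":72,"e":76,"k":15}
After op 4 (add /e 98): {"c":52,"d":72,"e":98,"k":15}
After op 5 (add /q 38): {"c":52,"d":72,"e":98,"k":15,"q":38}
After op 6 (add /wp 5): {"c":52,"d":72,"e":98,"k":15,"q":38,"wp":5}
After op 7 (remove /e): {"c":52,"d":72,"k":15,"q":38,"wp":5}
After op 8 (replace /q 15): {"c":52,"d":72,"k":15,"q":15,"wp":5}
After op 9 (add /i 89): {"c":52,"d":72,"i":89,"k":15,"q":15,"wp":5}
After op 10 (replace /i 29): {"c":52,"d":72,"i":29,"k":15,"q":15,"wp":5}
After op 11 (add /d 46): {"c":52,"d":46,"i":29,"k":15,"q":15,"wp":5}
After op 12 (remove /q): {"c":52,"d":46,"i":29,"k":15,"wp":5}
After op 13 (add /er 60): {"c":52,"d":46,"er":60,"i":29,"k":15,"wp":5}
After op 14 (replace /d 29): {"c":52,"d":29,"er":60,"i":29,"k":15,"wp":5}
After op 15 (remove /wp): {"c":52,"d":29,"er":60,"i":29,"k":15}
After op 16 (remove /k): {"c":52,"d":29,"er":60,"i":29}
After op 17 (replace /d 78): {"c":52,"d":78,"er":60,"i":29}
After op 18 (add /lca 72): {"c":52,"d":78,"er":60,"i":29,"lca":72}
Value at /lca: 72

Answer: 72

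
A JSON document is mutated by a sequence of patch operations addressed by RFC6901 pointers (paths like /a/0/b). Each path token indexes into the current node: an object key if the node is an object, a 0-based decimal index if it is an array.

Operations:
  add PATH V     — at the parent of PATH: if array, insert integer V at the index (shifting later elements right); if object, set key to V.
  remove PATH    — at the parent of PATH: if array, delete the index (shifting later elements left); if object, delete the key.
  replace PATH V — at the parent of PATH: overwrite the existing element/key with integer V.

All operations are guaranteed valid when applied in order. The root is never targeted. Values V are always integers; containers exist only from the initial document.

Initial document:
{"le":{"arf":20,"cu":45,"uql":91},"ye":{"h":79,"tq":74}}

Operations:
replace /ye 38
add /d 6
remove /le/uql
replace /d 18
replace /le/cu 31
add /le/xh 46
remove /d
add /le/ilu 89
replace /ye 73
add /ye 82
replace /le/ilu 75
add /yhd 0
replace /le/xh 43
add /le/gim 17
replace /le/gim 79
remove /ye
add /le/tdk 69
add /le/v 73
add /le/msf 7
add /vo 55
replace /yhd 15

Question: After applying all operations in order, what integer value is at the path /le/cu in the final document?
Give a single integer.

Answer: 31

Derivation:
After op 1 (replace /ye 38): {"le":{"arf":20,"cu":45,"uql":91},"ye":38}
After op 2 (add /d 6): {"d":6,"le":{"arf":20,"cu":45,"uql":91},"ye":38}
After op 3 (remove /le/uql): {"d":6,"le":{"arf":20,"cu":45},"ye":38}
After op 4 (replace /d 18): {"d":18,"le":{"arf":20,"cu":45},"ye":38}
After op 5 (replace /le/cu 31): {"d":18,"le":{"arf":20,"cu":31},"ye":38}
After op 6 (add /le/xh 46): {"d":18,"le":{"arf":20,"cu":31,"xh":46},"ye":38}
After op 7 (remove /d): {"le":{"arf":20,"cu":31,"xh":46},"ye":38}
After op 8 (add /le/ilu 89): {"le":{"arf":20,"cu":31,"ilu":89,"xh":46},"ye":38}
After op 9 (replace /ye 73): {"le":{"arf":20,"cu":31,"ilu":89,"xh":46},"ye":73}
After op 10 (add /ye 82): {"le":{"arf":20,"cu":31,"ilu":89,"xh":46},"ye":82}
After op 11 (replace /le/ilu 75): {"le":{"arf":20,"cu":31,"ilu":75,"xh":46},"ye":82}
After op 12 (add /yhd 0): {"le":{"arf":20,"cu":31,"ilu":75,"xh":46},"ye":82,"yhd":0}
After op 13 (replace /le/xh 43): {"le":{"arf":20,"cu":31,"ilu":75,"xh":43},"ye":82,"yhd":0}
After op 14 (add /le/gim 17): {"le":{"arf":20,"cu":31,"gim":17,"ilu":75,"xh":43},"ye":82,"yhd":0}
After op 15 (replace /le/gim 79): {"le":{"arf":20,"cu":31,"gim":79,"ilu":75,"xh":43},"ye":82,"yhd":0}
After op 16 (remove /ye): {"le":{"arf":20,"cu":31,"gim":79,"ilu":75,"xh":43},"yhd":0}
After op 17 (add /le/tdk 69): {"le":{"arf":20,"cu":31,"gim":79,"ilu":75,"tdk":69,"xh":43},"yhd":0}
After op 18 (add /le/v 73): {"le":{"arf":20,"cu":31,"gim":79,"ilu":75,"tdk":69,"v":73,"xh":43},"yhd":0}
After op 19 (add /le/msf 7): {"le":{"arf":20,"cu":31,"gim":79,"ilu":75,"msf":7,"tdk":69,"v":73,"xh":43},"yhd":0}
After op 20 (add /vo 55): {"le":{"arf":20,"cu":31,"gim":79,"ilu":75,"msf":7,"tdk":69,"v":73,"xh":43},"vo":55,"yhd":0}
After op 21 (replace /yhd 15): {"le":{"arf":20,"cu":31,"gim":79,"ilu":75,"msf":7,"tdk":69,"v":73,"xh":43},"vo":55,"yhd":15}
Value at /le/cu: 31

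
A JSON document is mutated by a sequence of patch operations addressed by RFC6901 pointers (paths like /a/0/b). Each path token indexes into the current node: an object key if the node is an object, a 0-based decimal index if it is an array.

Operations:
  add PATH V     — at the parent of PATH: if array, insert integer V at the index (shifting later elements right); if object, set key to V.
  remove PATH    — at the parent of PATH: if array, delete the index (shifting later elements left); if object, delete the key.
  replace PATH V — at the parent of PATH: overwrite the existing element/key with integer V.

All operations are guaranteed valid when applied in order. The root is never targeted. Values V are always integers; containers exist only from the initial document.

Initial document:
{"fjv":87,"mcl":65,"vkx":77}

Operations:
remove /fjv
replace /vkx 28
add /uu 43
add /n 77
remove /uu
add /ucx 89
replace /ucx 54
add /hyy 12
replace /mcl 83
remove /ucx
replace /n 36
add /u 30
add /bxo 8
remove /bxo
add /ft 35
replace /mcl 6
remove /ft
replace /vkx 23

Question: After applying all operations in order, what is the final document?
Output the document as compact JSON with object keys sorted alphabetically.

After op 1 (remove /fjv): {"mcl":65,"vkx":77}
After op 2 (replace /vkx 28): {"mcl":65,"vkx":28}
After op 3 (add /uu 43): {"mcl":65,"uu":43,"vkx":28}
After op 4 (add /n 77): {"mcl":65,"n":77,"uu":43,"vkx":28}
After op 5 (remove /uu): {"mcl":65,"n":77,"vkx":28}
After op 6 (add /ucx 89): {"mcl":65,"n":77,"ucx":89,"vkx":28}
After op 7 (replace /ucx 54): {"mcl":65,"n":77,"ucx":54,"vkx":28}
After op 8 (add /hyy 12): {"hyy":12,"mcl":65,"n":77,"ucx":54,"vkx":28}
After op 9 (replace /mcl 83): {"hyy":12,"mcl":83,"n":77,"ucx":54,"vkx":28}
After op 10 (remove /ucx): {"hyy":12,"mcl":83,"n":77,"vkx":28}
After op 11 (replace /n 36): {"hyy":12,"mcl":83,"n":36,"vkx":28}
After op 12 (add /u 30): {"hyy":12,"mcl":83,"n":36,"u":30,"vkx":28}
After op 13 (add /bxo 8): {"bxo":8,"hyy":12,"mcl":83,"n":36,"u":30,"vkx":28}
After op 14 (remove /bxo): {"hyy":12,"mcl":83,"n":36,"u":30,"vkx":28}
After op 15 (add /ft 35): {"ft":35,"hyy":12,"mcl":83,"n":36,"u":30,"vkx":28}
After op 16 (replace /mcl 6): {"ft":35,"hyy":12,"mcl":6,"n":36,"u":30,"vkx":28}
After op 17 (remove /ft): {"hyy":12,"mcl":6,"n":36,"u":30,"vkx":28}
After op 18 (replace /vkx 23): {"hyy":12,"mcl":6,"n":36,"u":30,"vkx":23}

Answer: {"hyy":12,"mcl":6,"n":36,"u":30,"vkx":23}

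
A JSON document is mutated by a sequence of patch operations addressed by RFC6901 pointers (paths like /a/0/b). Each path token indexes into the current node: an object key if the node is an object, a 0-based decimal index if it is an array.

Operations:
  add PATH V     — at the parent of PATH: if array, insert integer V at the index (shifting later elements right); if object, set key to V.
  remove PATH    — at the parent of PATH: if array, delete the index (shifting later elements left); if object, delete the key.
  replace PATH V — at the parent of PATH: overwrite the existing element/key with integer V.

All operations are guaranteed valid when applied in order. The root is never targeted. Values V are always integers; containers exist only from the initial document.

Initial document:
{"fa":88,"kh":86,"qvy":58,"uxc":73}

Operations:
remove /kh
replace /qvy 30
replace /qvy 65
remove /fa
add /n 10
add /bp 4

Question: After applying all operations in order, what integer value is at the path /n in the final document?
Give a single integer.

After op 1 (remove /kh): {"fa":88,"qvy":58,"uxc":73}
After op 2 (replace /qvy 30): {"fa":88,"qvy":30,"uxc":73}
After op 3 (replace /qvy 65): {"fa":88,"qvy":65,"uxc":73}
After op 4 (remove /fa): {"qvy":65,"uxc":73}
After op 5 (add /n 10): {"n":10,"qvy":65,"uxc":73}
After op 6 (add /bp 4): {"bp":4,"n":10,"qvy":65,"uxc":73}
Value at /n: 10

Answer: 10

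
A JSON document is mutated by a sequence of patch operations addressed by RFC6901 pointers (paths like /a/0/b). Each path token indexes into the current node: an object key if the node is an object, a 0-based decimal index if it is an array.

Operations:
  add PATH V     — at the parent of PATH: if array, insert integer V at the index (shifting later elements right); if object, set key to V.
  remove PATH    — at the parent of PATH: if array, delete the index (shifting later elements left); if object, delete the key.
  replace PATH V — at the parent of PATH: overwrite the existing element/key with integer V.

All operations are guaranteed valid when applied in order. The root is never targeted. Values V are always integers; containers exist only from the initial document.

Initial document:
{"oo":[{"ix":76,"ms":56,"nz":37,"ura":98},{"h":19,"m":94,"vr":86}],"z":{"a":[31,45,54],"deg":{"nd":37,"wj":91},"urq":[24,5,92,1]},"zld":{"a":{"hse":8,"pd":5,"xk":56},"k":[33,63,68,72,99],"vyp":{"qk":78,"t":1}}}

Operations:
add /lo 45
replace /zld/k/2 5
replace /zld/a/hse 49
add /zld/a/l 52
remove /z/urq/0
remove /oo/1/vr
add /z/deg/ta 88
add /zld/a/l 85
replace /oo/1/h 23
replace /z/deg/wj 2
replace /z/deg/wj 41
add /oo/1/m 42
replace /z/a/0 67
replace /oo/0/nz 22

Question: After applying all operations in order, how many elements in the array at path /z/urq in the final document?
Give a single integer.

Answer: 3

Derivation:
After op 1 (add /lo 45): {"lo":45,"oo":[{"ix":76,"ms":56,"nz":37,"ura":98},{"h":19,"m":94,"vr":86}],"z":{"a":[31,45,54],"deg":{"nd":37,"wj":91},"urq":[24,5,92,1]},"zld":{"a":{"hse":8,"pd":5,"xk":56},"k":[33,63,68,72,99],"vyp":{"qk":78,"t":1}}}
After op 2 (replace /zld/k/2 5): {"lo":45,"oo":[{"ix":76,"ms":56,"nz":37,"ura":98},{"h":19,"m":94,"vr":86}],"z":{"a":[31,45,54],"deg":{"nd":37,"wj":91},"urq":[24,5,92,1]},"zld":{"a":{"hse":8,"pd":5,"xk":56},"k":[33,63,5,72,99],"vyp":{"qk":78,"t":1}}}
After op 3 (replace /zld/a/hse 49): {"lo":45,"oo":[{"ix":76,"ms":56,"nz":37,"ura":98},{"h":19,"m":94,"vr":86}],"z":{"a":[31,45,54],"deg":{"nd":37,"wj":91},"urq":[24,5,92,1]},"zld":{"a":{"hse":49,"pd":5,"xk":56},"k":[33,63,5,72,99],"vyp":{"qk":78,"t":1}}}
After op 4 (add /zld/a/l 52): {"lo":45,"oo":[{"ix":76,"ms":56,"nz":37,"ura":98},{"h":19,"m":94,"vr":86}],"z":{"a":[31,45,54],"deg":{"nd":37,"wj":91},"urq":[24,5,92,1]},"zld":{"a":{"hse":49,"l":52,"pd":5,"xk":56},"k":[33,63,5,72,99],"vyp":{"qk":78,"t":1}}}
After op 5 (remove /z/urq/0): {"lo":45,"oo":[{"ix":76,"ms":56,"nz":37,"ura":98},{"h":19,"m":94,"vr":86}],"z":{"a":[31,45,54],"deg":{"nd":37,"wj":91},"urq":[5,92,1]},"zld":{"a":{"hse":49,"l":52,"pd":5,"xk":56},"k":[33,63,5,72,99],"vyp":{"qk":78,"t":1}}}
After op 6 (remove /oo/1/vr): {"lo":45,"oo":[{"ix":76,"ms":56,"nz":37,"ura":98},{"h":19,"m":94}],"z":{"a":[31,45,54],"deg":{"nd":37,"wj":91},"urq":[5,92,1]},"zld":{"a":{"hse":49,"l":52,"pd":5,"xk":56},"k":[33,63,5,72,99],"vyp":{"qk":78,"t":1}}}
After op 7 (add /z/deg/ta 88): {"lo":45,"oo":[{"ix":76,"ms":56,"nz":37,"ura":98},{"h":19,"m":94}],"z":{"a":[31,45,54],"deg":{"nd":37,"ta":88,"wj":91},"urq":[5,92,1]},"zld":{"a":{"hse":49,"l":52,"pd":5,"xk":56},"k":[33,63,5,72,99],"vyp":{"qk":78,"t":1}}}
After op 8 (add /zld/a/l 85): {"lo":45,"oo":[{"ix":76,"ms":56,"nz":37,"ura":98},{"h":19,"m":94}],"z":{"a":[31,45,54],"deg":{"nd":37,"ta":88,"wj":91},"urq":[5,92,1]},"zld":{"a":{"hse":49,"l":85,"pd":5,"xk":56},"k":[33,63,5,72,99],"vyp":{"qk":78,"t":1}}}
After op 9 (replace /oo/1/h 23): {"lo":45,"oo":[{"ix":76,"ms":56,"nz":37,"ura":98},{"h":23,"m":94}],"z":{"a":[31,45,54],"deg":{"nd":37,"ta":88,"wj":91},"urq":[5,92,1]},"zld":{"a":{"hse":49,"l":85,"pd":5,"xk":56},"k":[33,63,5,72,99],"vyp":{"qk":78,"t":1}}}
After op 10 (replace /z/deg/wj 2): {"lo":45,"oo":[{"ix":76,"ms":56,"nz":37,"ura":98},{"h":23,"m":94}],"z":{"a":[31,45,54],"deg":{"nd":37,"ta":88,"wj":2},"urq":[5,92,1]},"zld":{"a":{"hse":49,"l":85,"pd":5,"xk":56},"k":[33,63,5,72,99],"vyp":{"qk":78,"t":1}}}
After op 11 (replace /z/deg/wj 41): {"lo":45,"oo":[{"ix":76,"ms":56,"nz":37,"ura":98},{"h":23,"m":94}],"z":{"a":[31,45,54],"deg":{"nd":37,"ta":88,"wj":41},"urq":[5,92,1]},"zld":{"a":{"hse":49,"l":85,"pd":5,"xk":56},"k":[33,63,5,72,99],"vyp":{"qk":78,"t":1}}}
After op 12 (add /oo/1/m 42): {"lo":45,"oo":[{"ix":76,"ms":56,"nz":37,"ura":98},{"h":23,"m":42}],"z":{"a":[31,45,54],"deg":{"nd":37,"ta":88,"wj":41},"urq":[5,92,1]},"zld":{"a":{"hse":49,"l":85,"pd":5,"xk":56},"k":[33,63,5,72,99],"vyp":{"qk":78,"t":1}}}
After op 13 (replace /z/a/0 67): {"lo":45,"oo":[{"ix":76,"ms":56,"nz":37,"ura":98},{"h":23,"m":42}],"z":{"a":[67,45,54],"deg":{"nd":37,"ta":88,"wj":41},"urq":[5,92,1]},"zld":{"a":{"hse":49,"l":85,"pd":5,"xk":56},"k":[33,63,5,72,99],"vyp":{"qk":78,"t":1}}}
After op 14 (replace /oo/0/nz 22): {"lo":45,"oo":[{"ix":76,"ms":56,"nz":22,"ura":98},{"h":23,"m":42}],"z":{"a":[67,45,54],"deg":{"nd":37,"ta":88,"wj":41},"urq":[5,92,1]},"zld":{"a":{"hse":49,"l":85,"pd":5,"xk":56},"k":[33,63,5,72,99],"vyp":{"qk":78,"t":1}}}
Size at path /z/urq: 3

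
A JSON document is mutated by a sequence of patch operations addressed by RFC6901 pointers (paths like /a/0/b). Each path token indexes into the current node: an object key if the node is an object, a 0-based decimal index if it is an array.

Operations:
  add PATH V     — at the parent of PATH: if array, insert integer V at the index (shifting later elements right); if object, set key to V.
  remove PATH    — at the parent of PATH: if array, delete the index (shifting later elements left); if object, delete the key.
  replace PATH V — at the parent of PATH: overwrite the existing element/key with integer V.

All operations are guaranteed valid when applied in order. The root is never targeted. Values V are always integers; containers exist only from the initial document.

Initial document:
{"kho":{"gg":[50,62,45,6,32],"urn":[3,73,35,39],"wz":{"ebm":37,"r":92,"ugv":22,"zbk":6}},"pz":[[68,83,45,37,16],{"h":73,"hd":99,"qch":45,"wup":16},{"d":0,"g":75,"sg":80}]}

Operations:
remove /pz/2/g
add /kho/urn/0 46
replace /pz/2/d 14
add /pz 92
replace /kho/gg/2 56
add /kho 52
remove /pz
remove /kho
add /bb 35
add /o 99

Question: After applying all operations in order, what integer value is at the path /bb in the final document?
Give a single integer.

Answer: 35

Derivation:
After op 1 (remove /pz/2/g): {"kho":{"gg":[50,62,45,6,32],"urn":[3,73,35,39],"wz":{"ebm":37,"r":92,"ugv":22,"zbk":6}},"pz":[[68,83,45,37,16],{"h":73,"hd":99,"qch":45,"wup":16},{"d":0,"sg":80}]}
After op 2 (add /kho/urn/0 46): {"kho":{"gg":[50,62,45,6,32],"urn":[46,3,73,35,39],"wz":{"ebm":37,"r":92,"ugv":22,"zbk":6}},"pz":[[68,83,45,37,16],{"h":73,"hd":99,"qch":45,"wup":16},{"d":0,"sg":80}]}
After op 3 (replace /pz/2/d 14): {"kho":{"gg":[50,62,45,6,32],"urn":[46,3,73,35,39],"wz":{"ebm":37,"r":92,"ugv":22,"zbk":6}},"pz":[[68,83,45,37,16],{"h":73,"hd":99,"qch":45,"wup":16},{"d":14,"sg":80}]}
After op 4 (add /pz 92): {"kho":{"gg":[50,62,45,6,32],"urn":[46,3,73,35,39],"wz":{"ebm":37,"r":92,"ugv":22,"zbk":6}},"pz":92}
After op 5 (replace /kho/gg/2 56): {"kho":{"gg":[50,62,56,6,32],"urn":[46,3,73,35,39],"wz":{"ebm":37,"r":92,"ugv":22,"zbk":6}},"pz":92}
After op 6 (add /kho 52): {"kho":52,"pz":92}
After op 7 (remove /pz): {"kho":52}
After op 8 (remove /kho): {}
After op 9 (add /bb 35): {"bb":35}
After op 10 (add /o 99): {"bb":35,"o":99}
Value at /bb: 35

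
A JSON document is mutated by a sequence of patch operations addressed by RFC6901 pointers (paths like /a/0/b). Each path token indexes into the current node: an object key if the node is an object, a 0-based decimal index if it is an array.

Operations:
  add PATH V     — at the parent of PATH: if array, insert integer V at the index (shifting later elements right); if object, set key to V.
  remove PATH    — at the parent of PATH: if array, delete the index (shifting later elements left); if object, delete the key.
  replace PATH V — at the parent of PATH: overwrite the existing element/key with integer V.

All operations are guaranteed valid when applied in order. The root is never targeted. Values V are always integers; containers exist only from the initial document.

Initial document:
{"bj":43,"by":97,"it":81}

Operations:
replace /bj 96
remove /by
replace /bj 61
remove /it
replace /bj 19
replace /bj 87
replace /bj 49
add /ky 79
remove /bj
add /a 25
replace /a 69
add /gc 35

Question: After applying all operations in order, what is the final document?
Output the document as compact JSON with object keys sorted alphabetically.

Answer: {"a":69,"gc":35,"ky":79}

Derivation:
After op 1 (replace /bj 96): {"bj":96,"by":97,"it":81}
After op 2 (remove /by): {"bj":96,"it":81}
After op 3 (replace /bj 61): {"bj":61,"it":81}
After op 4 (remove /it): {"bj":61}
After op 5 (replace /bj 19): {"bj":19}
After op 6 (replace /bj 87): {"bj":87}
After op 7 (replace /bj 49): {"bj":49}
After op 8 (add /ky 79): {"bj":49,"ky":79}
After op 9 (remove /bj): {"ky":79}
After op 10 (add /a 25): {"a":25,"ky":79}
After op 11 (replace /a 69): {"a":69,"ky":79}
After op 12 (add /gc 35): {"a":69,"gc":35,"ky":79}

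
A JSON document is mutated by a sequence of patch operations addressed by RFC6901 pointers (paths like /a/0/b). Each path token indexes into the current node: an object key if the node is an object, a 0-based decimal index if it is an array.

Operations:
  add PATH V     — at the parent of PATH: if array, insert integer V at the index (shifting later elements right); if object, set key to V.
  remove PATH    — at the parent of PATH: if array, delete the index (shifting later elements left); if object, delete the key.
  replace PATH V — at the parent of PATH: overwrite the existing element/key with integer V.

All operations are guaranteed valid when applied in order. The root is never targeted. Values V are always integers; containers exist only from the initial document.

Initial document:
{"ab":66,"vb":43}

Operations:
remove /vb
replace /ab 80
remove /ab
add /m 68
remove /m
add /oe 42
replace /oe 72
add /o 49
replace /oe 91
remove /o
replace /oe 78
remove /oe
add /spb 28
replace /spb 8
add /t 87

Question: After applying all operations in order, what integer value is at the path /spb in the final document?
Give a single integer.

Answer: 8

Derivation:
After op 1 (remove /vb): {"ab":66}
After op 2 (replace /ab 80): {"ab":80}
After op 3 (remove /ab): {}
After op 4 (add /m 68): {"m":68}
After op 5 (remove /m): {}
After op 6 (add /oe 42): {"oe":42}
After op 7 (replace /oe 72): {"oe":72}
After op 8 (add /o 49): {"o":49,"oe":72}
After op 9 (replace /oe 91): {"o":49,"oe":91}
After op 10 (remove /o): {"oe":91}
After op 11 (replace /oe 78): {"oe":78}
After op 12 (remove /oe): {}
After op 13 (add /spb 28): {"spb":28}
After op 14 (replace /spb 8): {"spb":8}
After op 15 (add /t 87): {"spb":8,"t":87}
Value at /spb: 8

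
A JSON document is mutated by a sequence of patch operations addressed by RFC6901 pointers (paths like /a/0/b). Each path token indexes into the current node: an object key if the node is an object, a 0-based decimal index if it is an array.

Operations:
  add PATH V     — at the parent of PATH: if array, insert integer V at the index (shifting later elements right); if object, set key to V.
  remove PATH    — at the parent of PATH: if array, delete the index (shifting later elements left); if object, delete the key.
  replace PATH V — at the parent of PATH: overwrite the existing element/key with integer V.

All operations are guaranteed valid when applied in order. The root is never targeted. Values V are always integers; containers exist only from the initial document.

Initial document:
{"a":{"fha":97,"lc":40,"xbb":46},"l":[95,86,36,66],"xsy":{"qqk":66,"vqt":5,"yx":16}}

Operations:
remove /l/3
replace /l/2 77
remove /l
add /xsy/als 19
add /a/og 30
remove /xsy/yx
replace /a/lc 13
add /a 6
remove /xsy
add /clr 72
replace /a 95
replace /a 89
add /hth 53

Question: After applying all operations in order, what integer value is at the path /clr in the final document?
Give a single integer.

After op 1 (remove /l/3): {"a":{"fha":97,"lc":40,"xbb":46},"l":[95,86,36],"xsy":{"qqk":66,"vqt":5,"yx":16}}
After op 2 (replace /l/2 77): {"a":{"fha":97,"lc":40,"xbb":46},"l":[95,86,77],"xsy":{"qqk":66,"vqt":5,"yx":16}}
After op 3 (remove /l): {"a":{"fha":97,"lc":40,"xbb":46},"xsy":{"qqk":66,"vqt":5,"yx":16}}
After op 4 (add /xsy/als 19): {"a":{"fha":97,"lc":40,"xbb":46},"xsy":{"als":19,"qqk":66,"vqt":5,"yx":16}}
After op 5 (add /a/og 30): {"a":{"fha":97,"lc":40,"og":30,"xbb":46},"xsy":{"als":19,"qqk":66,"vqt":5,"yx":16}}
After op 6 (remove /xsy/yx): {"a":{"fha":97,"lc":40,"og":30,"xbb":46},"xsy":{"als":19,"qqk":66,"vqt":5}}
After op 7 (replace /a/lc 13): {"a":{"fha":97,"lc":13,"og":30,"xbb":46},"xsy":{"als":19,"qqk":66,"vqt":5}}
After op 8 (add /a 6): {"a":6,"xsy":{"als":19,"qqk":66,"vqt":5}}
After op 9 (remove /xsy): {"a":6}
After op 10 (add /clr 72): {"a":6,"clr":72}
After op 11 (replace /a 95): {"a":95,"clr":72}
After op 12 (replace /a 89): {"a":89,"clr":72}
After op 13 (add /hth 53): {"a":89,"clr":72,"hth":53}
Value at /clr: 72

Answer: 72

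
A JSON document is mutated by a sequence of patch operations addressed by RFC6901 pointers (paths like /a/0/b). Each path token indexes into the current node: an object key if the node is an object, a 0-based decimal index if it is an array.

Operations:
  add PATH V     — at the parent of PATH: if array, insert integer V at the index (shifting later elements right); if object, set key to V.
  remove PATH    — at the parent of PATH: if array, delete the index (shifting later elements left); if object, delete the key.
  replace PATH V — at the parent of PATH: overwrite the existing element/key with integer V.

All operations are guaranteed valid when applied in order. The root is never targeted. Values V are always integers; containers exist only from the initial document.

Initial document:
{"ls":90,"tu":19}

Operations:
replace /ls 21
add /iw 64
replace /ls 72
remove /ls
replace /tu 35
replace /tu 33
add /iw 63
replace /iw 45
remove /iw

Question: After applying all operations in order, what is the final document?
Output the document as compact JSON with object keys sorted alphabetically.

Answer: {"tu":33}

Derivation:
After op 1 (replace /ls 21): {"ls":21,"tu":19}
After op 2 (add /iw 64): {"iw":64,"ls":21,"tu":19}
After op 3 (replace /ls 72): {"iw":64,"ls":72,"tu":19}
After op 4 (remove /ls): {"iw":64,"tu":19}
After op 5 (replace /tu 35): {"iw":64,"tu":35}
After op 6 (replace /tu 33): {"iw":64,"tu":33}
After op 7 (add /iw 63): {"iw":63,"tu":33}
After op 8 (replace /iw 45): {"iw":45,"tu":33}
After op 9 (remove /iw): {"tu":33}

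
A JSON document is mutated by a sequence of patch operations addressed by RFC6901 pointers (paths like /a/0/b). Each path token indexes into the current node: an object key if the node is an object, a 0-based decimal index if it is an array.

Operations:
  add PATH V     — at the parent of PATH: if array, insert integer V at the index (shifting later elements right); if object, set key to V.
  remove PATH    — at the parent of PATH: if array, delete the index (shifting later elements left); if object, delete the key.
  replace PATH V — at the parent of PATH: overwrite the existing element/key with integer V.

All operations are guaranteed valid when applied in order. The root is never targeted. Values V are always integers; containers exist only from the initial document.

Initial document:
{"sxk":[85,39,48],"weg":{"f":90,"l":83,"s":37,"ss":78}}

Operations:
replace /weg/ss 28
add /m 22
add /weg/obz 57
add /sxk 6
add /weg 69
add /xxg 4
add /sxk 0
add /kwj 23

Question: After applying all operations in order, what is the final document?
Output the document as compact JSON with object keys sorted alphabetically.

After op 1 (replace /weg/ss 28): {"sxk":[85,39,48],"weg":{"f":90,"l":83,"s":37,"ss":28}}
After op 2 (add /m 22): {"m":22,"sxk":[85,39,48],"weg":{"f":90,"l":83,"s":37,"ss":28}}
After op 3 (add /weg/obz 57): {"m":22,"sxk":[85,39,48],"weg":{"f":90,"l":83,"obz":57,"s":37,"ss":28}}
After op 4 (add /sxk 6): {"m":22,"sxk":6,"weg":{"f":90,"l":83,"obz":57,"s":37,"ss":28}}
After op 5 (add /weg 69): {"m":22,"sxk":6,"weg":69}
After op 6 (add /xxg 4): {"m":22,"sxk":6,"weg":69,"xxg":4}
After op 7 (add /sxk 0): {"m":22,"sxk":0,"weg":69,"xxg":4}
After op 8 (add /kwj 23): {"kwj":23,"m":22,"sxk":0,"weg":69,"xxg":4}

Answer: {"kwj":23,"m":22,"sxk":0,"weg":69,"xxg":4}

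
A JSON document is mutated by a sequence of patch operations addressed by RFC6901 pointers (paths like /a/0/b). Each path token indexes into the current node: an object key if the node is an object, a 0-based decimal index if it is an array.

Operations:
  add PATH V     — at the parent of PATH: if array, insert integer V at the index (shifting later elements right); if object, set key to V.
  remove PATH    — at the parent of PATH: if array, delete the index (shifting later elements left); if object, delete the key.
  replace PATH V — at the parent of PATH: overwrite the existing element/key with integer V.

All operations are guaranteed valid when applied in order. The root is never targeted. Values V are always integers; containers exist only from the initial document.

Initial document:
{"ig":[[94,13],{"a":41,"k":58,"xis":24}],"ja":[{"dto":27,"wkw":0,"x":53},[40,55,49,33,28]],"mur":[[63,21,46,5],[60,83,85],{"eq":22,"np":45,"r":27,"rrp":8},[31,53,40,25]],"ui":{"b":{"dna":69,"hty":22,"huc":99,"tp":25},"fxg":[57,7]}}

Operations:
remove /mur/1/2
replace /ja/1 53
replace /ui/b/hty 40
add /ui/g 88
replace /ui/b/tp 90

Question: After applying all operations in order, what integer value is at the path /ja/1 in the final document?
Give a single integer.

Answer: 53

Derivation:
After op 1 (remove /mur/1/2): {"ig":[[94,13],{"a":41,"k":58,"xis":24}],"ja":[{"dto":27,"wkw":0,"x":53},[40,55,49,33,28]],"mur":[[63,21,46,5],[60,83],{"eq":22,"np":45,"r":27,"rrp":8},[31,53,40,25]],"ui":{"b":{"dna":69,"hty":22,"huc":99,"tp":25},"fxg":[57,7]}}
After op 2 (replace /ja/1 53): {"ig":[[94,13],{"a":41,"k":58,"xis":24}],"ja":[{"dto":27,"wkw":0,"x":53},53],"mur":[[63,21,46,5],[60,83],{"eq":22,"np":45,"r":27,"rrp":8},[31,53,40,25]],"ui":{"b":{"dna":69,"hty":22,"huc":99,"tp":25},"fxg":[57,7]}}
After op 3 (replace /ui/b/hty 40): {"ig":[[94,13],{"a":41,"k":58,"xis":24}],"ja":[{"dto":27,"wkw":0,"x":53},53],"mur":[[63,21,46,5],[60,83],{"eq":22,"np":45,"r":27,"rrp":8},[31,53,40,25]],"ui":{"b":{"dna":69,"hty":40,"huc":99,"tp":25},"fxg":[57,7]}}
After op 4 (add /ui/g 88): {"ig":[[94,13],{"a":41,"k":58,"xis":24}],"ja":[{"dto":27,"wkw":0,"x":53},53],"mur":[[63,21,46,5],[60,83],{"eq":22,"np":45,"r":27,"rrp":8},[31,53,40,25]],"ui":{"b":{"dna":69,"hty":40,"huc":99,"tp":25},"fxg":[57,7],"g":88}}
After op 5 (replace /ui/b/tp 90): {"ig":[[94,13],{"a":41,"k":58,"xis":24}],"ja":[{"dto":27,"wkw":0,"x":53},53],"mur":[[63,21,46,5],[60,83],{"eq":22,"np":45,"r":27,"rrp":8},[31,53,40,25]],"ui":{"b":{"dna":69,"hty":40,"huc":99,"tp":90},"fxg":[57,7],"g":88}}
Value at /ja/1: 53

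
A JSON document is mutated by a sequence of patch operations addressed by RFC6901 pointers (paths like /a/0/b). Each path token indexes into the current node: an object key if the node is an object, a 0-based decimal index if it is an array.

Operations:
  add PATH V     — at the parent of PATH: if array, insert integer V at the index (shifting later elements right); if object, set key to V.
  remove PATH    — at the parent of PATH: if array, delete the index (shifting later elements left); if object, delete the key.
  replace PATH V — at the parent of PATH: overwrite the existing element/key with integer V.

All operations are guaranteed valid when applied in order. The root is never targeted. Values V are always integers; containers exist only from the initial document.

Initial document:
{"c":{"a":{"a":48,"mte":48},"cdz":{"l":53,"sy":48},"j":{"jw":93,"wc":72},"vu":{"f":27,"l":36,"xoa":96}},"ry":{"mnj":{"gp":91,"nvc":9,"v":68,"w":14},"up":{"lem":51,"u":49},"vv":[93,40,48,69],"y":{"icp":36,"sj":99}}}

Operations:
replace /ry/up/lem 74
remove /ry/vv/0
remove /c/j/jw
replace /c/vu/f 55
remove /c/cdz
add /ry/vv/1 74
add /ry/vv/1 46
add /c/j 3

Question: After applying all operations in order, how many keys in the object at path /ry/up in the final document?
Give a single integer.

After op 1 (replace /ry/up/lem 74): {"c":{"a":{"a":48,"mte":48},"cdz":{"l":53,"sy":48},"j":{"jw":93,"wc":72},"vu":{"f":27,"l":36,"xoa":96}},"ry":{"mnj":{"gp":91,"nvc":9,"v":68,"w":14},"up":{"lem":74,"u":49},"vv":[93,40,48,69],"y":{"icp":36,"sj":99}}}
After op 2 (remove /ry/vv/0): {"c":{"a":{"a":48,"mte":48},"cdz":{"l":53,"sy":48},"j":{"jw":93,"wc":72},"vu":{"f":27,"l":36,"xoa":96}},"ry":{"mnj":{"gp":91,"nvc":9,"v":68,"w":14},"up":{"lem":74,"u":49},"vv":[40,48,69],"y":{"icp":36,"sj":99}}}
After op 3 (remove /c/j/jw): {"c":{"a":{"a":48,"mte":48},"cdz":{"l":53,"sy":48},"j":{"wc":72},"vu":{"f":27,"l":36,"xoa":96}},"ry":{"mnj":{"gp":91,"nvc":9,"v":68,"w":14},"up":{"lem":74,"u":49},"vv":[40,48,69],"y":{"icp":36,"sj":99}}}
After op 4 (replace /c/vu/f 55): {"c":{"a":{"a":48,"mte":48},"cdz":{"l":53,"sy":48},"j":{"wc":72},"vu":{"f":55,"l":36,"xoa":96}},"ry":{"mnj":{"gp":91,"nvc":9,"v":68,"w":14},"up":{"lem":74,"u":49},"vv":[40,48,69],"y":{"icp":36,"sj":99}}}
After op 5 (remove /c/cdz): {"c":{"a":{"a":48,"mte":48},"j":{"wc":72},"vu":{"f":55,"l":36,"xoa":96}},"ry":{"mnj":{"gp":91,"nvc":9,"v":68,"w":14},"up":{"lem":74,"u":49},"vv":[40,48,69],"y":{"icp":36,"sj":99}}}
After op 6 (add /ry/vv/1 74): {"c":{"a":{"a":48,"mte":48},"j":{"wc":72},"vu":{"f":55,"l":36,"xoa":96}},"ry":{"mnj":{"gp":91,"nvc":9,"v":68,"w":14},"up":{"lem":74,"u":49},"vv":[40,74,48,69],"y":{"icp":36,"sj":99}}}
After op 7 (add /ry/vv/1 46): {"c":{"a":{"a":48,"mte":48},"j":{"wc":72},"vu":{"f":55,"l":36,"xoa":96}},"ry":{"mnj":{"gp":91,"nvc":9,"v":68,"w":14},"up":{"lem":74,"u":49},"vv":[40,46,74,48,69],"y":{"icp":36,"sj":99}}}
After op 8 (add /c/j 3): {"c":{"a":{"a":48,"mte":48},"j":3,"vu":{"f":55,"l":36,"xoa":96}},"ry":{"mnj":{"gp":91,"nvc":9,"v":68,"w":14},"up":{"lem":74,"u":49},"vv":[40,46,74,48,69],"y":{"icp":36,"sj":99}}}
Size at path /ry/up: 2

Answer: 2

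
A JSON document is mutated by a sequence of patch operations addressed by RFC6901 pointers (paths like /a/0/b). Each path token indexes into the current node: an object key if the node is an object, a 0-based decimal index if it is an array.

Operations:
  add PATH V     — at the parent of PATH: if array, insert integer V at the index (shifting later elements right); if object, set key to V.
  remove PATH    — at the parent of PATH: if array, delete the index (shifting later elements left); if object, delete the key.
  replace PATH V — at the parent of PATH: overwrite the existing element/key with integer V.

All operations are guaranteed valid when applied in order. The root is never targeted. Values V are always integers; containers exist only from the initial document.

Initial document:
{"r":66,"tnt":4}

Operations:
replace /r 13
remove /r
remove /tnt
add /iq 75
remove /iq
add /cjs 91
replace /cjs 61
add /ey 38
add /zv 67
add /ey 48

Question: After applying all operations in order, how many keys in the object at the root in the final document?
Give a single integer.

Answer: 3

Derivation:
After op 1 (replace /r 13): {"r":13,"tnt":4}
After op 2 (remove /r): {"tnt":4}
After op 3 (remove /tnt): {}
After op 4 (add /iq 75): {"iq":75}
After op 5 (remove /iq): {}
After op 6 (add /cjs 91): {"cjs":91}
After op 7 (replace /cjs 61): {"cjs":61}
After op 8 (add /ey 38): {"cjs":61,"ey":38}
After op 9 (add /zv 67): {"cjs":61,"ey":38,"zv":67}
After op 10 (add /ey 48): {"cjs":61,"ey":48,"zv":67}
Size at the root: 3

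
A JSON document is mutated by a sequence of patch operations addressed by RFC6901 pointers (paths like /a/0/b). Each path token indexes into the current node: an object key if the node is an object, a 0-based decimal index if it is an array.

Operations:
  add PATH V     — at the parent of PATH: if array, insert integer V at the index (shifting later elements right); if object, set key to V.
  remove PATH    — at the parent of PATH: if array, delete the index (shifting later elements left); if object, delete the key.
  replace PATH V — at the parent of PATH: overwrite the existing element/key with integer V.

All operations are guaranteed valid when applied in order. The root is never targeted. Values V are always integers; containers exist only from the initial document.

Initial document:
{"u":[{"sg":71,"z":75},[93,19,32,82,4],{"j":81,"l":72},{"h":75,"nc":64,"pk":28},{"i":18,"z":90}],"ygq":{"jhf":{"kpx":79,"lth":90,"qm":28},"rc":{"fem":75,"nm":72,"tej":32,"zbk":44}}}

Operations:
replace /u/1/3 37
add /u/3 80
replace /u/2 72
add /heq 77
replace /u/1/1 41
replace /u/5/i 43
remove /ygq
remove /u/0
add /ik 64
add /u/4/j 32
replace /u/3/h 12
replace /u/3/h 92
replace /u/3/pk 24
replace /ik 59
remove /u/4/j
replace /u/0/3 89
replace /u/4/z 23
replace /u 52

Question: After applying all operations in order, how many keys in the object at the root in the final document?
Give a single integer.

Answer: 3

Derivation:
After op 1 (replace /u/1/3 37): {"u":[{"sg":71,"z":75},[93,19,32,37,4],{"j":81,"l":72},{"h":75,"nc":64,"pk":28},{"i":18,"z":90}],"ygq":{"jhf":{"kpx":79,"lth":90,"qm":28},"rc":{"fem":75,"nm":72,"tej":32,"zbk":44}}}
After op 2 (add /u/3 80): {"u":[{"sg":71,"z":75},[93,19,32,37,4],{"j":81,"l":72},80,{"h":75,"nc":64,"pk":28},{"i":18,"z":90}],"ygq":{"jhf":{"kpx":79,"lth":90,"qm":28},"rc":{"fem":75,"nm":72,"tej":32,"zbk":44}}}
After op 3 (replace /u/2 72): {"u":[{"sg":71,"z":75},[93,19,32,37,4],72,80,{"h":75,"nc":64,"pk":28},{"i":18,"z":90}],"ygq":{"jhf":{"kpx":79,"lth":90,"qm":28},"rc":{"fem":75,"nm":72,"tej":32,"zbk":44}}}
After op 4 (add /heq 77): {"heq":77,"u":[{"sg":71,"z":75},[93,19,32,37,4],72,80,{"h":75,"nc":64,"pk":28},{"i":18,"z":90}],"ygq":{"jhf":{"kpx":79,"lth":90,"qm":28},"rc":{"fem":75,"nm":72,"tej":32,"zbk":44}}}
After op 5 (replace /u/1/1 41): {"heq":77,"u":[{"sg":71,"z":75},[93,41,32,37,4],72,80,{"h":75,"nc":64,"pk":28},{"i":18,"z":90}],"ygq":{"jhf":{"kpx":79,"lth":90,"qm":28},"rc":{"fem":75,"nm":72,"tej":32,"zbk":44}}}
After op 6 (replace /u/5/i 43): {"heq":77,"u":[{"sg":71,"z":75},[93,41,32,37,4],72,80,{"h":75,"nc":64,"pk":28},{"i":43,"z":90}],"ygq":{"jhf":{"kpx":79,"lth":90,"qm":28},"rc":{"fem":75,"nm":72,"tej":32,"zbk":44}}}
After op 7 (remove /ygq): {"heq":77,"u":[{"sg":71,"z":75},[93,41,32,37,4],72,80,{"h":75,"nc":64,"pk":28},{"i":43,"z":90}]}
After op 8 (remove /u/0): {"heq":77,"u":[[93,41,32,37,4],72,80,{"h":75,"nc":64,"pk":28},{"i":43,"z":90}]}
After op 9 (add /ik 64): {"heq":77,"ik":64,"u":[[93,41,32,37,4],72,80,{"h":75,"nc":64,"pk":28},{"i":43,"z":90}]}
After op 10 (add /u/4/j 32): {"heq":77,"ik":64,"u":[[93,41,32,37,4],72,80,{"h":75,"nc":64,"pk":28},{"i":43,"j":32,"z":90}]}
After op 11 (replace /u/3/h 12): {"heq":77,"ik":64,"u":[[93,41,32,37,4],72,80,{"h":12,"nc":64,"pk":28},{"i":43,"j":32,"z":90}]}
After op 12 (replace /u/3/h 92): {"heq":77,"ik":64,"u":[[93,41,32,37,4],72,80,{"h":92,"nc":64,"pk":28},{"i":43,"j":32,"z":90}]}
After op 13 (replace /u/3/pk 24): {"heq":77,"ik":64,"u":[[93,41,32,37,4],72,80,{"h":92,"nc":64,"pk":24},{"i":43,"j":32,"z":90}]}
After op 14 (replace /ik 59): {"heq":77,"ik":59,"u":[[93,41,32,37,4],72,80,{"h":92,"nc":64,"pk":24},{"i":43,"j":32,"z":90}]}
After op 15 (remove /u/4/j): {"heq":77,"ik":59,"u":[[93,41,32,37,4],72,80,{"h":92,"nc":64,"pk":24},{"i":43,"z":90}]}
After op 16 (replace /u/0/3 89): {"heq":77,"ik":59,"u":[[93,41,32,89,4],72,80,{"h":92,"nc":64,"pk":24},{"i":43,"z":90}]}
After op 17 (replace /u/4/z 23): {"heq":77,"ik":59,"u":[[93,41,32,89,4],72,80,{"h":92,"nc":64,"pk":24},{"i":43,"z":23}]}
After op 18 (replace /u 52): {"heq":77,"ik":59,"u":52}
Size at the root: 3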